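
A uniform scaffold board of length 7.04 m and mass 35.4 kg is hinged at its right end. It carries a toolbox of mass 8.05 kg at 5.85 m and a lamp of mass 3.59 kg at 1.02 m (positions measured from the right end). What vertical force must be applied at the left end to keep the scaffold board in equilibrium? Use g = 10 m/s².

F ≈ 249 N

Sum moments about the right end (the unknown pivot reaction has zero arm there).
Beam weight: 35.4 × 10 = 354 N down at 3.52 m → arm 3.52 m, τ = 354 × 3.52 = 1246 N·m counterclockwise.
Toolbox: 8.05 × 10 = 80.5 N down at 5.85 m → arm 5.85 m, τ = 80.5 × 5.85 = 470.9 N·m counterclockwise.
Lamp: 3.59 × 10 = 35.9 N down at 1.02 m → arm 1.02 m, τ = 35.9 × 1.02 = 36.62 N·m counterclockwise.
Net moment of the loads = 1754 N·m counterclockwise.
The upward force F acts at the left end, arm 7.04 m, giving F × 7.04 clockwise.
Balancing moments: F × 7.04 = 1754, giving F = 1754 / 7.04 = 249 N.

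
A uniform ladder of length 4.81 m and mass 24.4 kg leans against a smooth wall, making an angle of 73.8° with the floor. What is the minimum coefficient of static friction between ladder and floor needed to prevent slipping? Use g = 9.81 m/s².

μ_min ≈ 0.145

Take moments about the foot of the ladder.
Ladder weight 24.4×9.81 = 239.4 N acts at 2.405 m along the ladder; its horizontal arm is 2.405·cos73.8° = 0.671 m → τ = 160.6 N·m clockwise.
Wall normal N acts horizontally at the top; its moment arm is the height L sinθ = 4.81·sin73.8° = 4.619 m, counterclockwise.
Στ = 0 ⇒ N × 4.619 = 160.6 ⇒ N = 34.77 N.
ΣFx = 0 ⇒ f = N_wall = 34.77 N. ΣFy = 0 ⇒ N_floor = 239.4 N.
μ_min = f / N_floor = 34.77 / 239.4 = 0.145.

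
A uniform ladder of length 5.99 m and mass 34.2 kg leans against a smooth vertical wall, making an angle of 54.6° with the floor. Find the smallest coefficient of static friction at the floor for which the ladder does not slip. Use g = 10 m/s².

Choose the foot of the ladder as the axis so the floor normal and friction both act there and drop out.
Ladder weight 34.2×10 = 342 N acts at 2.995 m along the ladder; its horizontal arm is 2.995·cos54.6° = 1.735 m → τ = 593.4 N·m clockwise.
Wall normal N acts horizontally at the top; its moment arm is the height L sinθ = 5.99·sin54.6° = 4.883 m, counterclockwise.
Στ = 0 ⇒ N × 4.883 = 593.4 ⇒ N = 121.5 N.
ΣFx = 0 ⇒ f = N_wall = 121.5 N. ΣFy = 0 ⇒ N_floor = 342 N.
μ_min = f / N_floor = 121.5 / 342 = 0.355.

μ_min ≈ 0.355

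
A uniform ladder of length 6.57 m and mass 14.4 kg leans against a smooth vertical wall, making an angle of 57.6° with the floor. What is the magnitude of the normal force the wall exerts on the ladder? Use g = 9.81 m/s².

Take moments about the foot of the ladder.
Ladder weight 14.4×9.81 = 141.3 N acts at 3.285 m along the ladder; its horizontal arm is 3.285·cos57.6° = 1.76 m → τ = 248.7 N·m clockwise.
Wall normal N acts horizontally at the top; its moment arm is the height L sinθ = 6.57·sin57.6° = 5.547 m, counterclockwise.
Setting net torque to zero: N × 5.547 = 248.7 → N = 44.8 N.

N_wall ≈ 44.8 N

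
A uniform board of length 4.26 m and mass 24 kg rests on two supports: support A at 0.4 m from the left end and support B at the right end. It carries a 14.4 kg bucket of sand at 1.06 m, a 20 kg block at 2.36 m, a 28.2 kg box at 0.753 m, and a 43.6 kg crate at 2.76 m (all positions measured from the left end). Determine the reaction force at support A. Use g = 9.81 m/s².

R_A ≈ 761 N

Taking torques about support B:
Beam weight: 24 × 9.81 = 235.4 N down at 2.13 m → arm 2.13 m, τ = 235.4 × 2.13 = 501.4 N·m counterclockwise.
Bucket of sand: 14.4 × 9.81 = 141.3 N down at 1.06 m → arm 3.2 m, τ = 141.3 × 3.2 = 452.2 N·m counterclockwise.
Block: 20 × 9.81 = 196.2 N down at 2.36 m → arm 1.9 m, τ = 196.2 × 1.9 = 372.8 N·m counterclockwise.
Box: 28.2 × 9.81 = 276.6 N down at 0.753 m → arm 3.507 m, τ = 276.6 × 3.507 = 970 N·m counterclockwise.
Crate: 43.6 × 9.81 = 427.7 N down at 2.76 m → arm 1.5 m, τ = 427.7 × 1.5 = 641.5 N·m counterclockwise.
Net load moment about support B = 2938 N·m counterclockwise.
Reaction R at support A is upward at 0.4 m, arm 3.86 m → moment R × 3.86 clockwise.
Balancing moments: R × 3.86 = 2938, giving R = 761 N.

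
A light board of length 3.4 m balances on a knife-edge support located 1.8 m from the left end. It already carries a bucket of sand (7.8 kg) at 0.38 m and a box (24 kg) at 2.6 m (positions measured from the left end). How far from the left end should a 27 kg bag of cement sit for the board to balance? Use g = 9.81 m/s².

x ≈ 1.5 m from the left end

Take moments about the knife-edge support (at 1.8 m from the left end).
Bucket of sand: 7.8 × 9.81 = 76.52 N down at 0.38 m → arm 1.42 m, τ = 76.52 × 1.42 = 108.7 N·m counterclockwise.
Box: 24 × 9.81 = 235.4 N down at 2.6 m → arm 0.8 m, τ = 235.4 × 0.8 = 188.3 N·m clockwise.
Net moment of existing loads = 79.6 N·m clockwise.
The bag of cement weighs 27 × 9.81 = 264.9 N and must supply an equal counterclockwise moment, so its lever arm about the knife-edge support is 79.6 / 264.9 = 0.3 m.
That puts it at 1.8 − 0.3 = 1.5 m from the left end.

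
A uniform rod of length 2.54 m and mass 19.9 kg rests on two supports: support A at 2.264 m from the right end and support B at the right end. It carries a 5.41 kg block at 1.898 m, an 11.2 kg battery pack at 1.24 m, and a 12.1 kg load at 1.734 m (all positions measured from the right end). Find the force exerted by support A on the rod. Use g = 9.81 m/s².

Take moments about support B.
Beam weight: 19.9 × 9.81 = 195.2 N down at 1.27 m → arm 1.27 m, τ = 195.2 × 1.27 = 247.9 N·m counterclockwise.
Block: 5.41 × 9.81 = 53.07 N down at 1.898 m → arm 1.898 m, τ = 53.07 × 1.898 = 100.7 N·m counterclockwise.
Battery pack: 11.2 × 9.81 = 109.9 N down at 1.24 m → arm 1.24 m, τ = 109.9 × 1.24 = 136.3 N·m counterclockwise.
Load: 12.1 × 9.81 = 118.7 N down at 1.734 m → arm 1.734 m, τ = 118.7 × 1.734 = 205.8 N·m counterclockwise.
Net load moment about support B = 690.7 N·m counterclockwise.
Reaction R at support A is upward at 2.264 m, arm 2.264 m → moment R × 2.264 clockwise.
Balancing moments: R × 2.264 = 690.7, giving R = 305 N.

R_A ≈ 305 N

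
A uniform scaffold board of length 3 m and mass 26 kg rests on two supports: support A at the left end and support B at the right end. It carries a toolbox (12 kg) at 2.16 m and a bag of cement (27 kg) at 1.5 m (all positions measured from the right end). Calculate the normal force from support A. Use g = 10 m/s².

Take moments about support B.
Beam weight: 26 × 10 = 260 N down at 1.5 m → arm 1.5 m, τ = 260 × 1.5 = 390 N·m counterclockwise.
Toolbox: 12 × 10 = 120 N down at 2.16 m → arm 2.16 m, τ = 120 × 2.16 = 259.2 N·m counterclockwise.
Bag of cement: 27 × 10 = 270 N down at 1.5 m → arm 1.5 m, τ = 270 × 1.5 = 405 N·m counterclockwise.
Net load moment about support B = 1054 N·m counterclockwise.
Reaction R at support A is upward at 3 m, arm 3 m → moment R × 3 clockwise.
For rotational equilibrium, R × 3 = 1054, so R = 351 N.

R_A ≈ 351 N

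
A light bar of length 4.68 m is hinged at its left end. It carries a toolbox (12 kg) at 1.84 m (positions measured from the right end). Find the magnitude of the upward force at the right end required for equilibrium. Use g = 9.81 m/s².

F ≈ 71.4 N

Taking torques about the left end:
Toolbox: 12 × 9.81 = 117.7 N down at 1.84 m → arm 2.84 m, τ = 117.7 × 2.84 = 334.3 N·m clockwise.
Net moment of the loads = 334.3 N·m clockwise.
The upward force F acts at the right end, arm 4.68 m, giving F × 4.68 counterclockwise.
Στ = 0 ⇒ F × 4.68 = 334.3 ⇒ F = 334.3 / 4.68 = 71.4 N.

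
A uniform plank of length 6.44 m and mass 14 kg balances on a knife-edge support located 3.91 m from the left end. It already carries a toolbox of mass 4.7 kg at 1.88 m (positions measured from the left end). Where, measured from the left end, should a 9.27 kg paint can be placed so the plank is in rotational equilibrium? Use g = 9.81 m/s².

x ≈ 5.98 m from the left end

Choose the knife-edge support (at 3.91 m from the left end) as the axis so the support reaction has zero arm there.
Beam weight: 14 × 9.81 = 137.3 N down at 3.22 m → arm 0.69 m, τ = 137.3 × 0.69 = 94.74 N·m counterclockwise.
Toolbox: 4.7 × 9.81 = 46.11 N down at 1.88 m → arm 2.03 m, τ = 46.11 × 2.03 = 93.6 N·m counterclockwise.
Net moment of existing loads = 188.3 N·m counterclockwise.
The paint can weighs 9.27 × 9.81 = 90.94 N and must supply an equal clockwise moment, so its lever arm about the knife-edge support is 188.3 / 90.94 = 2.07 m.
That puts it at 3.91 + 2.07 = 5.98 m from the left end.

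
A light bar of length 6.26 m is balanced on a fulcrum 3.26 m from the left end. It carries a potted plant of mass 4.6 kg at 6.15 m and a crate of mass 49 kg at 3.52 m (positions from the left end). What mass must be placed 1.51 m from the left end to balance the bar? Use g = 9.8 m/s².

Taking torques about the fulcrum (at 3.26 m from the left end):
Potted plant: 4.6 × 9.8 = 45.08 N down at 6.15 m → arm 2.89 m, τ = 45.08 × 2.89 = 130.3 N·m clockwise.
Crate: 49 × 9.8 = 480.2 N down at 3.52 m → arm 0.26 m, τ = 480.2 × 0.26 = 124.9 N·m clockwise.
Net moment of known loads = 255.2 N·m clockwise.
An unknown mass m at 1.51 m has arm 1.75 m; its moment is m·g·1.75 counterclockwise.
Στ = 0 ⇒ m × 9.8 × 1.75 = 255.2 ⇒ m = 255.2 / (9.8 × 1.75) = 14.9 kg.

m ≈ 14.9 kg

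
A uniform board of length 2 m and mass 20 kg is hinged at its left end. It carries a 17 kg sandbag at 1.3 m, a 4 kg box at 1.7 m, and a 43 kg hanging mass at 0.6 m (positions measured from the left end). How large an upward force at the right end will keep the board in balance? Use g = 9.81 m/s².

Choose the left end as the axis so the unknown pivot reaction has zero arm there.
Beam weight: 20 × 9.81 = 196.2 N down at 1 m → arm 1 m, τ = 196.2 × 1 = 196.2 N·m clockwise.
Sandbag: 17 × 9.81 = 166.8 N down at 1.3 m → arm 1.3 m, τ = 166.8 × 1.3 = 216.8 N·m clockwise.
Box: 4 × 9.81 = 39.24 N down at 1.7 m → arm 1.7 m, τ = 39.24 × 1.7 = 66.71 N·m clockwise.
Hanging mass: 43 × 9.81 = 421.8 N down at 0.6 m → arm 0.6 m, τ = 421.8 × 0.6 = 253.1 N·m clockwise.
Net moment of the loads = 732.8 N·m clockwise.
The upward force F acts at the right end, arm 2 m, giving F × 2 counterclockwise.
Balancing moments: F × 2 = 732.8, giving F = 732.8 / 2 = 366 N.

F ≈ 366 N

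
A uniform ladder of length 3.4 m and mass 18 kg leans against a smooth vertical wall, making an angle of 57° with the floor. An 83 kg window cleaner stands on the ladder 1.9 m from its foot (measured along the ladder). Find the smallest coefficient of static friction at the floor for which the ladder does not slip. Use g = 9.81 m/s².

μ_min ≈ 0.356

Sum moments about the foot of the ladder (the floor normal and friction both act there and drop out).
Ladder weight 18×9.81 = 176.6 N acts at 1.7 m along the ladder; its horizontal arm is 1.7·cos57° = 0.9259 m → τ = 163.5 N·m clockwise.
Window cleaner: 83×9.81 = 814.2 N at 1.9 m → arm 1.035 m → τ = 842.7 N·m clockwise.
Wall normal N acts horizontally at the top; its moment arm is the height L sinθ = 3.4·sin57° = 2.851 m, counterclockwise.
For rotational equilibrium, N × 2.851 = 1006, so N = 352.9 N.
ΣFx = 0 ⇒ f = N_wall = 352.9 N. ΣFy = 0 ⇒ N_floor = 990.8 N.
μ_min = f / N_floor = 352.9 / 990.8 = 0.356.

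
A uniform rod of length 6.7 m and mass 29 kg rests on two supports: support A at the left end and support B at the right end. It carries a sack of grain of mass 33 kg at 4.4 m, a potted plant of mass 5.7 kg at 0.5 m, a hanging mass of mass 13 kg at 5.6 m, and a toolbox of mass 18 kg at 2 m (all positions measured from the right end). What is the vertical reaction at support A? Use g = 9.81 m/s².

R_A ≈ 518 N

Choose support B as the axis so its reaction then has zero moment arm.
Beam weight: 29 × 9.81 = 284.5 N down at 3.35 m → arm 3.35 m, τ = 284.5 × 3.35 = 953.1 N·m counterclockwise.
Sack of grain: 33 × 9.81 = 323.7 N down at 4.4 m → arm 4.4 m, τ = 323.7 × 4.4 = 1424 N·m counterclockwise.
Potted plant: 5.7 × 9.81 = 55.92 N down at 0.5 m → arm 0.5 m, τ = 55.92 × 0.5 = 27.96 N·m counterclockwise.
Hanging mass: 13 × 9.81 = 127.5 N down at 5.6 m → arm 5.6 m, τ = 127.5 × 5.6 = 714 N·m counterclockwise.
Toolbox: 18 × 9.81 = 176.6 N down at 2 m → arm 2 m, τ = 176.6 × 2 = 353.2 N·m counterclockwise.
Net load moment about support B = 3472 N·m counterclockwise.
Reaction R at support A is upward at 6.7 m, arm 6.7 m → moment R × 6.7 clockwise.
Στ = 0 ⇒ R × 6.7 = 3472 ⇒ R = 518 N.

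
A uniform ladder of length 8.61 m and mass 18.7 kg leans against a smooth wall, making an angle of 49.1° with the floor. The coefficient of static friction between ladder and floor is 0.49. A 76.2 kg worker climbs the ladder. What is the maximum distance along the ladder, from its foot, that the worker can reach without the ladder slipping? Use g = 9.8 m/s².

d ≈ 5.01 m

Sum moments about the foot of the ladder (the floor normal and friction both act there and drop out).
Ladder weight 18.7×9.8 = 183.3 N acts at 4.305 m along the ladder; its horizontal arm is 4.305·cos49.1° = 2.819 m → τ = 516.7 N·m clockwise.
Worker weight 76.2×9.8 = 746.8 N at distance d → arm d·cos49.1° → τ = 746.8·d·0.6547 clockwise.
Wall normal N at the top has arm L sinθ = 6.508 m counterclockwise, so Στ = 0 gives N·6.508 = 516.7 + 488.9·d.
ΣFy = 0 ⇒ N_floor = 930.1 N, so the maximum friction is μ_s·N_floor = 0.49×930.1 = 455.7 N. ΣFx = 0 ⇒ N_wall = f, so at the slipping point N = 455.7 N.
Substituting: 455.7×6.508 = 516.7 + 488.9·d ⇒ d = (2966 − 516.7) / 488.9 = 5.01 m.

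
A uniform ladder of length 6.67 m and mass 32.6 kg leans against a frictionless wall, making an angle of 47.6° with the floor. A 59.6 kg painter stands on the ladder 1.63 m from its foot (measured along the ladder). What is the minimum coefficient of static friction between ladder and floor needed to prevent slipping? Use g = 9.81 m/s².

About the foot of the ladder:
Ladder weight 32.6×9.81 = 319.8 N acts at 3.335 m along the ladder; its horizontal arm is 3.335·cos47.6° = 2.249 m → τ = 719.2 N·m clockwise.
Painter: 59.6×9.81 = 584.7 N at 1.63 m → arm 1.099 m → τ = 642.6 N·m clockwise.
Wall normal N acts horizontally at the top; its moment arm is the height L sinθ = 6.67·sin47.6° = 4.925 m, counterclockwise.
Balancing moments: N × 4.925 = 1362, giving N = 276.5 N.
ΣFx = 0 ⇒ f = N_wall = 276.5 N. ΣFy = 0 ⇒ N_floor = 904.5 N.
μ_min = f / N_floor = 276.5 / 904.5 = 0.306.

μ_min ≈ 0.306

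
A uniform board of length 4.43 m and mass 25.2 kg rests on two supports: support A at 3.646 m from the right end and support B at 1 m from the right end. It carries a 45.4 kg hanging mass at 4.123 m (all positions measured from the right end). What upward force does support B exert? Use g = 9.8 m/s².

R_B ≈ 53.4 N

Choose support A as the axis so its reaction then has zero moment arm.
Beam weight: 25.2 × 9.8 = 247 N down at 2.215 m → arm 1.431 m, τ = 247 × 1.431 = 353.5 N·m clockwise.
Hanging mass: 45.4 × 9.8 = 444.9 N down at 4.123 m → arm 0.477 m, τ = 444.9 × 0.477 = 212.2 N·m counterclockwise.
Net load moment about support A = 141.3 N·m clockwise.
Reaction R at support B is upward at 1 m, arm 2.646 m → moment R × 2.646 counterclockwise.
Balancing moments: R × 2.646 = 141.3, giving R = 53.4 N.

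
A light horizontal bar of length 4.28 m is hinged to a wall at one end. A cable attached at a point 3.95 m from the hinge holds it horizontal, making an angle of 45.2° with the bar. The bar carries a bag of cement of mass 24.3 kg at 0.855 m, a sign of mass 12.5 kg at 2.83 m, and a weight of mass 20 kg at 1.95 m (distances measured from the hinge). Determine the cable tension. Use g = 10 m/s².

T ≈ 339 N

About the hinge:
Bag of cement: 24.3 × 10 = 243 N down at 0.855 m → arm 0.855 m, τ = 243 × 0.855 = 207.8 N·m clockwise.
Sign: 12.5 × 10 = 125 N down at 2.83 m → arm 2.83 m, τ = 125 × 2.83 = 353.8 N·m clockwise.
Weight: 20 × 10 = 200 N down at 1.95 m → arm 1.95 m, τ = 200 × 1.95 = 390 N·m clockwise.
Total clockwise load moment = 951.6 N·m.
The cable tension T acts at 3.95 m; only its component perpendicular to the bar, T sinθ, produces torque. sin 45.2° = 0.7096.
Balancing moments: T × 3.95 × 0.7096 = 951.6, giving T = 951.6 / 2.803 = 339 N.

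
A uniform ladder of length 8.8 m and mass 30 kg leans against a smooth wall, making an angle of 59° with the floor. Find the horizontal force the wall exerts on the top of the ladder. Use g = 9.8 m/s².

About the foot of the ladder:
Ladder weight 30×9.8 = 294 N acts at 4.4 m along the ladder; its horizontal arm is 4.4·cos59° = 2.266 m → τ = 666.2 N·m clockwise.
Wall normal N acts horizontally at the top; its moment arm is the height L sinθ = 8.8·sin59° = 7.543 m, counterclockwise.
Στ = 0 ⇒ N × 7.543 = 666.2 ⇒ N = 88.3 N.

N_wall ≈ 88.3 N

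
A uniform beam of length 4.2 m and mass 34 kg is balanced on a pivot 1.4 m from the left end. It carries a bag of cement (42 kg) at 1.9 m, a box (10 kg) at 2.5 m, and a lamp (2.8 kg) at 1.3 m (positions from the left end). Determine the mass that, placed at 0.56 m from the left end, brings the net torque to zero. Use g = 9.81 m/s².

m ≈ 66.1 kg

Take moments about the pivot (at 1.4 m from the left end).
Beam weight: 34 × 9.81 = 333.5 N down at 2.1 m → arm 0.7 m, τ = 333.5 × 0.7 = 233.4 N·m clockwise.
Bag of cement: 42 × 9.81 = 412 N down at 1.9 m → arm 0.5 m, τ = 412 × 0.5 = 206 N·m clockwise.
Box: 10 × 9.81 = 98.1 N down at 2.5 m → arm 1.1 m, τ = 98.1 × 1.1 = 107.9 N·m clockwise.
Lamp: 2.8 × 9.81 = 27.47 N down at 1.3 m → arm 0.1 m, τ = 27.47 × 0.1 = 2.747 N·m counterclockwise.
Net moment of known loads = 544.6 N·m clockwise.
An unknown mass m at 0.56 m has arm 0.84 m; its moment is m·g·0.84 counterclockwise.
Setting net torque to zero: m × 9.81 × 0.84 = 544.6 → m = 544.6 / (9.81 × 0.84) = 66.1 kg.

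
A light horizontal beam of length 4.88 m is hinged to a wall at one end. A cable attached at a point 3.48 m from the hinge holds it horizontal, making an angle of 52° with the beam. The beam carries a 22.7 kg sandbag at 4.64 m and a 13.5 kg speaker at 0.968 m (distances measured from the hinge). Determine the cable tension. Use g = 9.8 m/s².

About the hinge:
Sandbag: 22.7 × 9.8 = 222.5 N down at 4.64 m → arm 4.64 m, τ = 222.5 × 4.64 = 1032 N·m clockwise.
Speaker: 13.5 × 9.8 = 132.3 N down at 0.968 m → arm 0.968 m, τ = 132.3 × 0.968 = 128.1 N·m clockwise.
Total clockwise load moment = 1160 N·m.
The cable tension T acts at 3.48 m; only its component perpendicular to the beam, T sinθ, produces torque. sin 52° = 0.788.
For rotational equilibrium, T × 3.48 × 0.788 = 1160, so T = 1160 / 2.742 = 423 N.

T ≈ 423 N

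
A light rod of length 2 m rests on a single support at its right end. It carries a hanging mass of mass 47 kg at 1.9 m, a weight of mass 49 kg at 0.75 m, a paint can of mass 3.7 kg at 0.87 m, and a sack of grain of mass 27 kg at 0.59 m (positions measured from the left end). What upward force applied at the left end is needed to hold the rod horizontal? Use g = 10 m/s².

F ≈ 541 N

Choose the right end as the axis so the unknown pivot reaction has zero arm there.
Hanging mass: 47 × 10 = 470 N down at 1.9 m → arm 0.1 m, τ = 470 × 0.1 = 47 N·m counterclockwise.
Weight: 49 × 10 = 490 N down at 0.75 m → arm 1.25 m, τ = 490 × 1.25 = 612.5 N·m counterclockwise.
Paint can: 3.7 × 10 = 37 N down at 0.87 m → arm 1.13 m, τ = 37 × 1.13 = 41.81 N·m counterclockwise.
Sack of grain: 27 × 10 = 270 N down at 0.59 m → arm 1.41 m, τ = 270 × 1.41 = 380.7 N·m counterclockwise.
Net moment of the loads = 1082 N·m counterclockwise.
The upward force F acts at the left end, arm 2 m, giving F × 2 clockwise.
Στ = 0 ⇒ F × 2 = 1082 ⇒ F = 1082 / 2 = 541 N.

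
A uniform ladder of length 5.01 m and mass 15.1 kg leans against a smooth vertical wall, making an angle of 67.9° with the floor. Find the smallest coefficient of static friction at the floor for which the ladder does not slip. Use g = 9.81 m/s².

μ_min ≈ 0.203

Taking torques about the foot of the ladder:
Ladder weight 15.1×9.81 = 148.1 N acts at 2.505 m along the ladder; its horizontal arm is 2.505·cos67.9° = 0.9424 m → τ = 139.6 N·m clockwise.
Wall normal N acts horizontally at the top; its moment arm is the height L sinθ = 5.01·sin67.9° = 4.642 m, counterclockwise.
Setting net torque to zero: N × 4.642 = 139.6 → N = 30.07 N.
ΣFx = 0 ⇒ f = N_wall = 30.07 N. ΣFy = 0 ⇒ N_floor = 148.1 N.
μ_min = f / N_floor = 30.07 / 148.1 = 0.203.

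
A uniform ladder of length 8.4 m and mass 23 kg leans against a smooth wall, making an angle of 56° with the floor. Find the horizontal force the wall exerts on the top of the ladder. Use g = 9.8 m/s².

N_wall ≈ 76 N

Take moments about the foot of the ladder.
Ladder weight 23×9.8 = 225.4 N acts at 4.2 m along the ladder; its horizontal arm is 4.2·cos56° = 2.349 m → τ = 529.5 N·m clockwise.
Wall normal N acts horizontally at the top; its moment arm is the height L sinθ = 8.4·sin56° = 6.964 m, counterclockwise.
Balancing moments: N × 6.964 = 529.5, giving N = 76 N.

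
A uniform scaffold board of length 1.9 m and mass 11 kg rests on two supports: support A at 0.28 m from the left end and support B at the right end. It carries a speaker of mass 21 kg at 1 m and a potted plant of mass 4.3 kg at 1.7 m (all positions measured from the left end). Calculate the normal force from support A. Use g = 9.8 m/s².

R_A ≈ 183 N

About support B:
Beam weight: 11 × 9.8 = 107.8 N down at 0.95 m → arm 0.95 m, τ = 107.8 × 0.95 = 102.4 N·m counterclockwise.
Speaker: 21 × 9.8 = 205.8 N down at 1 m → arm 0.9 m, τ = 205.8 × 0.9 = 185.2 N·m counterclockwise.
Potted plant: 4.3 × 9.8 = 42.14 N down at 1.7 m → arm 0.2 m, τ = 42.14 × 0.2 = 8.428 N·m counterclockwise.
Net load moment about support B = 296 N·m counterclockwise.
Reaction R at support A is upward at 0.28 m, arm 1.62 m → moment R × 1.62 clockwise.
Στ = 0 ⇒ R × 1.62 = 296 ⇒ R = 183 N.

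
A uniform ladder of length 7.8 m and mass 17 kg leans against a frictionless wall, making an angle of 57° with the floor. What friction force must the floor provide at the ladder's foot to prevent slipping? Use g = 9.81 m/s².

Take moments about the foot of the ladder.
Ladder weight 17×9.81 = 166.8 N acts at 3.9 m along the ladder; its horizontal arm is 3.9·cos57° = 2.124 m → τ = 354.3 N·m clockwise.
Wall normal N acts horizontally at the top; its moment arm is the height L sinθ = 7.8·sin57° = 6.542 m, counterclockwise.
Setting net torque to zero: N × 6.542 = 354.3 → N = 54.2 N.
ΣFx = 0: friction at the foot balances the wall's push, so f = N_wall = 54.2 N.

f ≈ 54.2 N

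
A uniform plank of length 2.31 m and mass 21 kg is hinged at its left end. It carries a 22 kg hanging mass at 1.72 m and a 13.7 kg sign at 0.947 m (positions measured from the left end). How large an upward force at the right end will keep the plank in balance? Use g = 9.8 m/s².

F ≈ 318 N

Sum moments about the left end (the unknown pivot reaction has zero arm there).
Beam weight: 21 × 9.8 = 205.8 N down at 1.155 m → arm 1.155 m, τ = 205.8 × 1.155 = 237.7 N·m clockwise.
Hanging mass: 22 × 9.8 = 215.6 N down at 1.72 m → arm 1.72 m, τ = 215.6 × 1.72 = 370.8 N·m clockwise.
Sign: 13.7 × 9.8 = 134.3 N down at 0.947 m → arm 0.947 m, τ = 134.3 × 0.947 = 127.2 N·m clockwise.
Net moment of the loads = 735.7 N·m clockwise.
The upward force F acts at the right end, arm 2.31 m, giving F × 2.31 counterclockwise.
Setting net torque to zero: F × 2.31 = 735.7 → F = 735.7 / 2.31 = 318 N.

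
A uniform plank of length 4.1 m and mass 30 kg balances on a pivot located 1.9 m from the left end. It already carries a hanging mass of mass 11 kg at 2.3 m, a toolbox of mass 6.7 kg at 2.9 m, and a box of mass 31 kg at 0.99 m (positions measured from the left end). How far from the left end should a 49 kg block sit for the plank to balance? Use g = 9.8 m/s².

About the pivot (at 1.9 m from the left end):
Beam weight: 30 × 9.8 = 294 N down at 2.05 m → arm 0.15 m, τ = 294 × 0.15 = 44.1 N·m clockwise.
Hanging mass: 11 × 9.8 = 107.8 N down at 2.3 m → arm 0.4 m, τ = 107.8 × 0.4 = 43.12 N·m clockwise.
Toolbox: 6.7 × 9.8 = 65.66 N down at 2.9 m → arm 1 m, τ = 65.66 × 1 = 65.66 N·m clockwise.
Box: 31 × 9.8 = 303.8 N down at 0.99 m → arm 0.91 m, τ = 303.8 × 0.91 = 276.5 N·m counterclockwise.
Net moment of existing loads = 123.6 N·m counterclockwise.
The block weighs 49 × 9.8 = 480.2 N and must supply an equal clockwise moment, so its lever arm about the pivot is 123.6 / 480.2 = 0.257 m.
That puts it at 1.9 + 0.257 = 2.16 m from the left end.

x ≈ 2.16 m from the left end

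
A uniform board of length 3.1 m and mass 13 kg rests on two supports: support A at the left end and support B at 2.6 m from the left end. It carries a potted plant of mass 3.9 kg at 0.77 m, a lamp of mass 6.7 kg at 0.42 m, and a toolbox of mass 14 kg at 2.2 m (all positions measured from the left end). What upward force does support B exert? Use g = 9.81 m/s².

Taking torques about support A:
Beam weight: 13 × 9.81 = 127.5 N down at 1.55 m → arm 1.55 m, τ = 127.5 × 1.55 = 197.6 N·m clockwise.
Potted plant: 3.9 × 9.81 = 38.26 N down at 0.77 m → arm 0.77 m, τ = 38.26 × 0.77 = 29.46 N·m clockwise.
Lamp: 6.7 × 9.81 = 65.73 N down at 0.42 m → arm 0.42 m, τ = 65.73 × 0.42 = 27.61 N·m clockwise.
Toolbox: 14 × 9.81 = 137.3 N down at 2.2 m → arm 2.2 m, τ = 137.3 × 2.2 = 302.1 N·m clockwise.
Net load moment about support A = 556.8 N·m clockwise.
Reaction R at support B is upward at 2.6 m, arm 2.6 m → moment R × 2.6 counterclockwise.
Setting net torque to zero: R × 2.6 = 556.8 → R = 214 N.

R_B ≈ 214 N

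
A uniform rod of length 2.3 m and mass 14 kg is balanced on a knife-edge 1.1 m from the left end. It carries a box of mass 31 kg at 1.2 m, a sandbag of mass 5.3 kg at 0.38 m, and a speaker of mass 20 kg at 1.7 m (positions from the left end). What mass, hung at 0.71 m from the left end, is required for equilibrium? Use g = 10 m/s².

m ≈ 30.7 kg

Sum moments about the knife-edge (at 1.1 m from the left end) (the support reaction has zero arm there).
Beam weight: 14 × 10 = 140 N down at 1.15 m → arm 0.05 m, τ = 140 × 0.05 = 7 N·m clockwise.
Box: 31 × 10 = 310 N down at 1.2 m → arm 0.1 m, τ = 310 × 0.1 = 31 N·m clockwise.
Sandbag: 5.3 × 10 = 53 N down at 0.38 m → arm 0.72 m, τ = 53 × 0.72 = 38.16 N·m counterclockwise.
Speaker: 20 × 10 = 200 N down at 1.7 m → arm 0.6 m, τ = 200 × 0.6 = 120 N·m clockwise.
Net moment of known loads = 119.8 N·m clockwise.
An unknown mass m at 0.71 m has arm 0.39 m; its moment is m·g·0.39 counterclockwise.
Balancing moments: m × 10 × 0.39 = 119.8, giving m = 119.8 / (10 × 0.39) = 30.7 kg.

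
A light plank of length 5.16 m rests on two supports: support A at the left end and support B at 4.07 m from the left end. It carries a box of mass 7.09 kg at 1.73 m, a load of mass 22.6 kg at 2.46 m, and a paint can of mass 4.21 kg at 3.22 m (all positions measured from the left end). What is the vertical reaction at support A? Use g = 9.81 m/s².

R_A ≈ 136 N

Taking torques about support B:
Box: 7.09 × 9.81 = 69.55 N down at 1.73 m → arm 2.34 m, τ = 69.55 × 2.34 = 162.7 N·m counterclockwise.
Load: 22.6 × 9.81 = 221.7 N down at 2.46 m → arm 1.61 m, τ = 221.7 × 1.61 = 356.9 N·m counterclockwise.
Paint can: 4.21 × 9.81 = 41.3 N down at 3.22 m → arm 0.85 m, τ = 41.3 × 0.85 = 35.1 N·m counterclockwise.
Net load moment about support B = 554.7 N·m counterclockwise.
Reaction R at support A is upward at 0 m, arm 4.07 m → moment R × 4.07 clockwise.
For rotational equilibrium, R × 4.07 = 554.7, so R = 136 N.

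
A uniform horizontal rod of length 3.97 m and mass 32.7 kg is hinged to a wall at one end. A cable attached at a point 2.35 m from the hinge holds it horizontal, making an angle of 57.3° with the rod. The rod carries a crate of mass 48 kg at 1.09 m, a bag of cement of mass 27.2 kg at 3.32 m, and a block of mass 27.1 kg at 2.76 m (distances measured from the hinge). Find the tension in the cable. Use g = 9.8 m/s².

T ≈ 1400 N

Take moments about the hinge.
Beam weight: 32.7 × 9.8 = 320.5 N down at 1.985 m → arm 1.985 m, τ = 320.5 × 1.985 = 636.2 N·m clockwise.
Crate: 48 × 9.8 = 470.4 N down at 1.09 m → arm 1.09 m, τ = 470.4 × 1.09 = 512.7 N·m clockwise.
Bag of cement: 27.2 × 9.8 = 266.6 N down at 3.32 m → arm 3.32 m, τ = 266.6 × 3.32 = 885.1 N·m clockwise.
Block: 27.1 × 9.8 = 265.6 N down at 2.76 m → arm 2.76 m, τ = 265.6 × 2.76 = 733.1 N·m clockwise.
Total clockwise load moment = 2767 N·m.
The cable tension T acts at 2.35 m; only its component perpendicular to the rod, T sinθ, produces torque. sin 57.3° = 0.8415.
For rotational equilibrium, T × 2.35 × 0.8415 = 2767, so T = 2767 / 1.978 = 1400 N.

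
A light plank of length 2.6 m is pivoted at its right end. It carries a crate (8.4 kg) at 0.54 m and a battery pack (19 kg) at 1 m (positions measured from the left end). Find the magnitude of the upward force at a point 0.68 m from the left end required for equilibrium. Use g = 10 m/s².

F ≈ 248 N

Choose the right end as the axis so the unknown pivot reaction has zero arm there.
Crate: 8.4 × 10 = 84 N down at 0.54 m → arm 2.06 m, τ = 84 × 2.06 = 173 N·m counterclockwise.
Battery pack: 19 × 10 = 190 N down at 1 m → arm 1.6 m, τ = 190 × 1.6 = 304 N·m counterclockwise.
Net moment of the loads = 477 N·m counterclockwise.
The upward force F acts at a point 0.68 m from the left end, arm 1.92 m, giving F × 1.92 clockwise.
For rotational equilibrium, F × 1.92 = 477, so F = 477 / 1.92 = 248 N.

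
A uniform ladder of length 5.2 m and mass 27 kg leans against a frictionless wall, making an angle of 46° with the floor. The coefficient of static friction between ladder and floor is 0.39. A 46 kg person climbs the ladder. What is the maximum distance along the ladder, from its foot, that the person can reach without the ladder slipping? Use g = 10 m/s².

Choose the foot of the ladder as the axis so the floor normal and friction both act there and drop out.
Ladder weight 27×10 = 270 N acts at 2.6 m along the ladder; its horizontal arm is 2.6·cos46° = 1.806 m → τ = 487.6 N·m clockwise.
Person weight 46×10 = 460 N at distance d → arm d·cos46° → τ = 460·d·0.6947 clockwise.
Wall normal N at the top has arm L sinθ = 3.741 m counterclockwise, so Στ = 0 gives N·3.741 = 487.6 + 319.6·d.
ΣFy = 0 ⇒ N_floor = 730 N, so the maximum friction is μ_s·N_floor = 0.39×730 = 284.7 N. ΣFx = 0 ⇒ N_wall = f, so at the slipping point N = 284.7 N.
Substituting: 284.7×3.741 = 487.6 + 319.6·d ⇒ d = (1065 − 487.6) / 319.6 = 1.81 m.

d ≈ 1.81 m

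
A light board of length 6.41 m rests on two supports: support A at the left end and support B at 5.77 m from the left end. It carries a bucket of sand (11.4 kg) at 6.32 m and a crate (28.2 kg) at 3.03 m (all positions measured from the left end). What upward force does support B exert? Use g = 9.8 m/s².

About support A:
Bucket of sand: 11.4 × 9.8 = 111.7 N down at 6.32 m → arm 6.32 m, τ = 111.7 × 6.32 = 705.9 N·m clockwise.
Crate: 28.2 × 9.8 = 276.4 N down at 3.03 m → arm 3.03 m, τ = 276.4 × 3.03 = 837.5 N·m clockwise.
Net load moment about support A = 1543 N·m clockwise.
Reaction R at support B is upward at 5.77 m, arm 5.77 m → moment R × 5.77 counterclockwise.
Setting net torque to zero: R × 5.77 = 1543 → R = 267 N.

R_B ≈ 267 N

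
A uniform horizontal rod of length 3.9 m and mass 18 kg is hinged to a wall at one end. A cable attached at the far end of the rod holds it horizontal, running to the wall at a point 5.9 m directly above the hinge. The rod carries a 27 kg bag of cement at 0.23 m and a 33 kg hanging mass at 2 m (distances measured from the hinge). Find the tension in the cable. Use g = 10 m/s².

Take moments about the hinge.
Beam weight: 18 × 10 = 180 N down at 1.95 m → arm 1.95 m, τ = 180 × 1.95 = 351 N·m clockwise.
Bag of cement: 27 × 10 = 270 N down at 0.23 m → arm 0.23 m, τ = 270 × 0.23 = 62.1 N·m clockwise.
Hanging mass: 33 × 10 = 330 N down at 2 m → arm 2 m, τ = 330 × 2 = 660 N·m clockwise.
Total clockwise load moment = 1073 N·m.
The cable tension T acts at 3.9 m; only its component perpendicular to the rod, T sinθ, produces torque. sinθ = h/√(h²+d²) = 5.9/√(5.9²+3.9²) = 0.8342.
For rotational equilibrium, T × 3.9 × 0.8342 = 1073, so T = 1073 / 3.253 = 330 N.

T ≈ 330 N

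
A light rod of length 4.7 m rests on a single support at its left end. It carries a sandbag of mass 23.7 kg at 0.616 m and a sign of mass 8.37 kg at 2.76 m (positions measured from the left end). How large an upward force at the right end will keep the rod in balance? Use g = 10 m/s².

F ≈ 80.2 N

Choose the left end as the axis so the unknown pivot reaction has zero arm there.
Sandbag: 23.7 × 10 = 237 N down at 0.616 m → arm 0.616 m, τ = 237 × 0.616 = 146 N·m clockwise.
Sign: 8.37 × 10 = 83.7 N down at 2.76 m → arm 2.76 m, τ = 83.7 × 2.76 = 231 N·m clockwise.
Net moment of the loads = 377 N·m clockwise.
The upward force F acts at the right end, arm 4.7 m, giving F × 4.7 counterclockwise.
Balancing moments: F × 4.7 = 377, giving F = 377 / 4.7 = 80.2 N.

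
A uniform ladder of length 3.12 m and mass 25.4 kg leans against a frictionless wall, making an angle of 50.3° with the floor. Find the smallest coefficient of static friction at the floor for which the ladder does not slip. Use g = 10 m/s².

About the foot of the ladder:
Ladder weight 25.4×10 = 254 N acts at 1.56 m along the ladder; its horizontal arm is 1.56·cos50.3° = 0.9965 m → τ = 253.1 N·m clockwise.
Wall normal N acts horizontally at the top; its moment arm is the height L sinθ = 3.12·sin50.3° = 2.401 m, counterclockwise.
Balancing moments: N × 2.401 = 253.1, giving N = 105.4 N.
ΣFx = 0 ⇒ f = N_wall = 105.4 N. ΣFy = 0 ⇒ N_floor = 254 N.
μ_min = f / N_floor = 105.4 / 254 = 0.415.

μ_min ≈ 0.415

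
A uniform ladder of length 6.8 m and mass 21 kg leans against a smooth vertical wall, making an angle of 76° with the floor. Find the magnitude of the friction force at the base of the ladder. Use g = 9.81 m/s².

f ≈ 25.7 N

Sum moments about the foot of the ladder (the floor normal and friction both act there and drop out).
Ladder weight 21×9.81 = 206 N acts at 3.4 m along the ladder; its horizontal arm is 3.4·cos76° = 0.8225 m → τ = 169.4 N·m clockwise.
Wall normal N acts horizontally at the top; its moment arm is the height L sinθ = 6.8·sin76° = 6.598 m, counterclockwise.
For rotational equilibrium, N × 6.598 = 169.4, so N = 25.7 N.
ΣFx = 0: friction at the foot balances the wall's push, so f = N_wall = 25.7 N.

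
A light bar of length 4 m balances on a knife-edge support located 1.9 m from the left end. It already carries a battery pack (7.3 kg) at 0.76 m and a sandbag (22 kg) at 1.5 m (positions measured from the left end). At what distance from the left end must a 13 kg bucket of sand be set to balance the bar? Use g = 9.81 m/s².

x ≈ 3.22 m from the left end

Choose the knife-edge support (at 1.9 m from the left end) as the axis so the support reaction has zero arm there.
Battery pack: 7.3 × 9.81 = 71.61 N down at 0.76 m → arm 1.14 m, τ = 71.61 × 1.14 = 81.64 N·m counterclockwise.
Sandbag: 22 × 9.81 = 215.8 N down at 1.5 m → arm 0.4 m, τ = 215.8 × 0.4 = 86.32 N·m counterclockwise.
Net moment of existing loads = 168 N·m counterclockwise.
The bucket of sand weighs 13 × 9.81 = 127.5 N and must supply an equal clockwise moment, so its lever arm about the knife-edge support is 168 / 127.5 = 1.32 m.
That puts it at 1.9 + 1.32 = 3.22 m from the left end.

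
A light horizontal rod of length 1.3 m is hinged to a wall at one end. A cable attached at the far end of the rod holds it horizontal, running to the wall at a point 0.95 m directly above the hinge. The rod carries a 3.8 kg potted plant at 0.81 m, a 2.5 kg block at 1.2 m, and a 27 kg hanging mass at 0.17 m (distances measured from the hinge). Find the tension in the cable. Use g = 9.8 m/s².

T ≈ 136 N

About the hinge:
Potted plant: 3.8 × 9.8 = 37.24 N down at 0.81 m → arm 0.81 m, τ = 37.24 × 0.81 = 30.16 N·m clockwise.
Block: 2.5 × 9.8 = 24.5 N down at 1.2 m → arm 1.2 m, τ = 24.5 × 1.2 = 29.4 N·m clockwise.
Hanging mass: 27 × 9.8 = 264.6 N down at 0.17 m → arm 0.17 m, τ = 264.6 × 0.17 = 44.98 N·m clockwise.
Total clockwise load moment = 104.5 N·m.
The cable tension T acts at 1.3 m; only its component perpendicular to the rod, T sinθ, produces torque. sinθ = h/√(h²+d²) = 0.95/√(0.95²+1.3²) = 0.59.
Balancing moments: T × 1.3 × 0.59 = 104.5, giving T = 104.5 / 0.767 = 136 N.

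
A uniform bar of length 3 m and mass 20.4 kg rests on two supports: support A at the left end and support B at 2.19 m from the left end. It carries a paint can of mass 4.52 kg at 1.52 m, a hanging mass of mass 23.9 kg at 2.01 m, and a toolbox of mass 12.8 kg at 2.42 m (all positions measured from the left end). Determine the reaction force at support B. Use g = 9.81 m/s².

R_B ≈ 522 N

Take moments about support A.
Beam weight: 20.4 × 9.81 = 200.1 N down at 1.5 m → arm 1.5 m, τ = 200.1 × 1.5 = 300.1 N·m clockwise.
Paint can: 4.52 × 9.81 = 44.34 N down at 1.52 m → arm 1.52 m, τ = 44.34 × 1.52 = 67.4 N·m clockwise.
Hanging mass: 23.9 × 9.81 = 234.5 N down at 2.01 m → arm 2.01 m, τ = 234.5 × 2.01 = 471.3 N·m clockwise.
Toolbox: 12.8 × 9.81 = 125.6 N down at 2.42 m → arm 2.42 m, τ = 125.6 × 2.42 = 304 N·m clockwise.
Net load moment about support A = 1143 N·m clockwise.
Reaction R at support B is upward at 2.19 m, arm 2.19 m → moment R × 2.19 counterclockwise.
Balancing moments: R × 2.19 = 1143, giving R = 522 N.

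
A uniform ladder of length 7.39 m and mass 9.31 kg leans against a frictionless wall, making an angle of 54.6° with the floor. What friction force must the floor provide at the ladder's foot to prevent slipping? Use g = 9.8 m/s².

Taking torques about the foot of the ladder:
Ladder weight 9.31×9.8 = 91.24 N acts at 3.695 m along the ladder; its horizontal arm is 3.695·cos54.6° = 2.14 m → τ = 195.3 N·m clockwise.
Wall normal N acts horizontally at the top; its moment arm is the height L sinθ = 7.39·sin54.6° = 6.024 m, counterclockwise.
For rotational equilibrium, N × 6.024 = 195.3, so N = 32.4 N.
ΣFx = 0: friction at the foot balances the wall's push, so f = N_wall = 32.4 N.

f ≈ 32.4 N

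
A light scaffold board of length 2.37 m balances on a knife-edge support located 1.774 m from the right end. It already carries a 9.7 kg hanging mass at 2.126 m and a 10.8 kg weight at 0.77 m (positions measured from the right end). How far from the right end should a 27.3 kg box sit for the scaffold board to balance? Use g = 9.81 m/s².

x ≈ 2.05 m from the right end

Choose the knife-edge support (at 1.774 m from the right end) as the axis so the support reaction has zero arm there.
Hanging mass: 9.7 × 9.81 = 95.16 N down at 2.126 m → arm 0.352 m, τ = 95.16 × 0.352 = 33.5 N·m counterclockwise.
Weight: 10.8 × 9.81 = 105.9 N down at 0.77 m → arm 1.004 m, τ = 105.9 × 1.004 = 106.3 N·m clockwise.
Net moment of existing loads = 72.8 N·m clockwise.
The box weighs 27.3 × 9.81 = 267.8 N and must supply an equal counterclockwise moment, so its lever arm about the knife-edge support is 72.8 / 267.8 = 0.272 m.
That puts it at 1.774 + 0.272 = 2.05 m from the right end.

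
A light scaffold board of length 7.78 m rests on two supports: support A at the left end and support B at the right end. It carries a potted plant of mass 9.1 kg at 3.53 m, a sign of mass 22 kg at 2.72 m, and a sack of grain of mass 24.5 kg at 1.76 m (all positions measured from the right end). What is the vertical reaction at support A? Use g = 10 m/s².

Sum moments about support B (its reaction then has zero moment arm).
Potted plant: 9.1 × 10 = 91 N down at 3.53 m → arm 3.53 m, τ = 91 × 3.53 = 321.2 N·m counterclockwise.
Sign: 22 × 10 = 220 N down at 2.72 m → arm 2.72 m, τ = 220 × 2.72 = 598.4 N·m counterclockwise.
Sack of grain: 24.5 × 10 = 245 N down at 1.76 m → arm 1.76 m, τ = 245 × 1.76 = 431.2 N·m counterclockwise.
Net load moment about support B = 1351 N·m counterclockwise.
Reaction R at support A is upward at 7.78 m, arm 7.78 m → moment R × 7.78 clockwise.
For rotational equilibrium, R × 7.78 = 1351, so R = 174 N.

R_A ≈ 174 N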